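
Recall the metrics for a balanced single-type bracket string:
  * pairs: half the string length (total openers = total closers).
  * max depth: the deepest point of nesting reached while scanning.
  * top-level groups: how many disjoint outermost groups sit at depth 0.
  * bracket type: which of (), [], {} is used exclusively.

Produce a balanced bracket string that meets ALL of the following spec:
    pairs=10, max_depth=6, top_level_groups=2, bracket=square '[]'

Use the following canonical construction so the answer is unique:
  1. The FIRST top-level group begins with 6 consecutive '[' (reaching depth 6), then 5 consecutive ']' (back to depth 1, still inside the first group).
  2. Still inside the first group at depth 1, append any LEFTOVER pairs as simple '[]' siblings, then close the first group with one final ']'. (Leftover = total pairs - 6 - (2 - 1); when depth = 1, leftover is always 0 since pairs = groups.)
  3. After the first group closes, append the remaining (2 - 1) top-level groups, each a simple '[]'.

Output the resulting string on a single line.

Spec: pairs=10 depth=6 groups=2
Leftover pairs = 10 - 6 - (2-1) = 3
First group: deep chain of depth 6 + 3 sibling pairs
Remaining 1 groups: simple '[]' each

Answer: [[[[[[]]]]][][][]][]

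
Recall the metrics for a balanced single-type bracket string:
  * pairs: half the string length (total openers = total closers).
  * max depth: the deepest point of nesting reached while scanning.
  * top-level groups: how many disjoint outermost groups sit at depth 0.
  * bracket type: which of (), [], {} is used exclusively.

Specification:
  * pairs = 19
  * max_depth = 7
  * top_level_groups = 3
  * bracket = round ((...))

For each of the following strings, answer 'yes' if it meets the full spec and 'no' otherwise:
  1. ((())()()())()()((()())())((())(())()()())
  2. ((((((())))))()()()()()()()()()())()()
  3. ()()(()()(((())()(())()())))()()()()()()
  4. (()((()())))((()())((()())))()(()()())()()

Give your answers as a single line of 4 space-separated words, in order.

Answer: no yes no no

Derivation:
String 1 '((())()()())()()((()())())((())(())()()())': depth seq [1 2 3 2 1 2 1 2 1 2 1 0 1 0 1 0 1 2 3 2 3 2 1 2 1 0 1 2 3 2 1 2 3 2 1 2 1 2 1 2 1 0]
  -> pairs=21 depth=3 groups=5 -> no
String 2 '((((((())))))()()()()()()()()()())()()': depth seq [1 2 3 4 5 6 7 6 5 4 3 2 1 2 1 2 1 2 1 2 1 2 1 2 1 2 1 2 1 2 1 2 1 0 1 0 1 0]
  -> pairs=19 depth=7 groups=3 -> yes
String 3 '()()(()()(((())()(())()())))()()()()()()': depth seq [1 0 1 0 1 2 1 2 1 2 3 4 5 4 3 4 3 4 5 4 3 4 3 4 3 2 1 0 1 0 1 0 1 0 1 0 1 0 1 0]
  -> pairs=20 depth=5 groups=9 -> no
String 4 '(()((()())))((()())((()())))()(()()())()()': depth seq [1 2 1 2 3 4 3 4 3 2 1 0 1 2 3 2 3 2 1 2 3 4 3 4 3 2 1 0 1 0 1 2 1 2 1 2 1 0 1 0 1 0]
  -> pairs=21 depth=4 groups=6 -> no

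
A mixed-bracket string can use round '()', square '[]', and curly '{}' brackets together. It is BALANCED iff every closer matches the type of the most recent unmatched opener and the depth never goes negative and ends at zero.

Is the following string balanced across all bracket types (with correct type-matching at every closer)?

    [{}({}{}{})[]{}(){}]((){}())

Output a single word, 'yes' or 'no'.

Answer: yes

Derivation:
pos 0: push '['; stack = [
pos 1: push '{'; stack = [{
pos 2: '}' matches '{'; pop; stack = [
pos 3: push '('; stack = [(
pos 4: push '{'; stack = [({
pos 5: '}' matches '{'; pop; stack = [(
pos 6: push '{'; stack = [({
pos 7: '}' matches '{'; pop; stack = [(
pos 8: push '{'; stack = [({
pos 9: '}' matches '{'; pop; stack = [(
pos 10: ')' matches '('; pop; stack = [
pos 11: push '['; stack = [[
pos 12: ']' matches '['; pop; stack = [
pos 13: push '{'; stack = [{
pos 14: '}' matches '{'; pop; stack = [
pos 15: push '('; stack = [(
pos 16: ')' matches '('; pop; stack = [
pos 17: push '{'; stack = [{
pos 18: '}' matches '{'; pop; stack = [
pos 19: ']' matches '['; pop; stack = (empty)
pos 20: push '('; stack = (
pos 21: push '('; stack = ((
pos 22: ')' matches '('; pop; stack = (
pos 23: push '{'; stack = ({
pos 24: '}' matches '{'; pop; stack = (
pos 25: push '('; stack = ((
pos 26: ')' matches '('; pop; stack = (
pos 27: ')' matches '('; pop; stack = (empty)
end: stack empty → VALID
Verdict: properly nested → yes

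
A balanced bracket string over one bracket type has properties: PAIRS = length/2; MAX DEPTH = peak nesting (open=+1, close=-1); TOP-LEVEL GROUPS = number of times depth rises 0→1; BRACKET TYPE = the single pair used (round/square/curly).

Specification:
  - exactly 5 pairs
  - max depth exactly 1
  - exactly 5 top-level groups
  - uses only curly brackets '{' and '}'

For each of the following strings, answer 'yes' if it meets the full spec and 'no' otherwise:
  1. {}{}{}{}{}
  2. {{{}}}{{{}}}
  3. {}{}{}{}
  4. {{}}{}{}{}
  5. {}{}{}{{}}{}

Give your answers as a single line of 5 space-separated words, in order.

String 1 '{}{}{}{}{}': depth seq [1 0 1 0 1 0 1 0 1 0]
  -> pairs=5 depth=1 groups=5 -> yes
String 2 '{{{}}}{{{}}}': depth seq [1 2 3 2 1 0 1 2 3 2 1 0]
  -> pairs=6 depth=3 groups=2 -> no
String 3 '{}{}{}{}': depth seq [1 0 1 0 1 0 1 0]
  -> pairs=4 depth=1 groups=4 -> no
String 4 '{{}}{}{}{}': depth seq [1 2 1 0 1 0 1 0 1 0]
  -> pairs=5 depth=2 groups=4 -> no
String 5 '{}{}{}{{}}{}': depth seq [1 0 1 0 1 0 1 2 1 0 1 0]
  -> pairs=6 depth=2 groups=5 -> no

Answer: yes no no no no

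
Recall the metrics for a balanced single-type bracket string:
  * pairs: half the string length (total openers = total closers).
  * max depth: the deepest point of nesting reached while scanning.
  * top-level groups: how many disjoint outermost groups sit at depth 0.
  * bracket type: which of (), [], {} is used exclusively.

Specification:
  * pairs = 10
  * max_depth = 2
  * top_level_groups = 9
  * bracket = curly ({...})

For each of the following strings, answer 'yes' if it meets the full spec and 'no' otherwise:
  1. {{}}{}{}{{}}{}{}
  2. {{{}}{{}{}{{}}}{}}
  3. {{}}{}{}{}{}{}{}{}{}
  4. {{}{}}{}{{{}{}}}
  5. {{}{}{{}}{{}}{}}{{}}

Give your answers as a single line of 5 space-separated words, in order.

Answer: no no yes no no

Derivation:
String 1 '{{}}{}{}{{}}{}{}': depth seq [1 2 1 0 1 0 1 0 1 2 1 0 1 0 1 0]
  -> pairs=8 depth=2 groups=6 -> no
String 2 '{{{}}{{}{}{{}}}{}}': depth seq [1 2 3 2 1 2 3 2 3 2 3 4 3 2 1 2 1 0]
  -> pairs=9 depth=4 groups=1 -> no
String 3 '{{}}{}{}{}{}{}{}{}{}': depth seq [1 2 1 0 1 0 1 0 1 0 1 0 1 0 1 0 1 0 1 0]
  -> pairs=10 depth=2 groups=9 -> yes
String 4 '{{}{}}{}{{{}{}}}': depth seq [1 2 1 2 1 0 1 0 1 2 3 2 3 2 1 0]
  -> pairs=8 depth=3 groups=3 -> no
String 5 '{{}{}{{}}{{}}{}}{{}}': depth seq [1 2 1 2 1 2 3 2 1 2 3 2 1 2 1 0 1 2 1 0]
  -> pairs=10 depth=3 groups=2 -> no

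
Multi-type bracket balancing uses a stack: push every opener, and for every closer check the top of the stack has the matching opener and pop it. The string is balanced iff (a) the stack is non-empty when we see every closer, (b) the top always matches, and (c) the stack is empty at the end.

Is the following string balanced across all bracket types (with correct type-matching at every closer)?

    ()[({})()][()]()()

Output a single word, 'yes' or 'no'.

Answer: yes

Derivation:
pos 0: push '('; stack = (
pos 1: ')' matches '('; pop; stack = (empty)
pos 2: push '['; stack = [
pos 3: push '('; stack = [(
pos 4: push '{'; stack = [({
pos 5: '}' matches '{'; pop; stack = [(
pos 6: ')' matches '('; pop; stack = [
pos 7: push '('; stack = [(
pos 8: ')' matches '('; pop; stack = [
pos 9: ']' matches '['; pop; stack = (empty)
pos 10: push '['; stack = [
pos 11: push '('; stack = [(
pos 12: ')' matches '('; pop; stack = [
pos 13: ']' matches '['; pop; stack = (empty)
pos 14: push '('; stack = (
pos 15: ')' matches '('; pop; stack = (empty)
pos 16: push '('; stack = (
pos 17: ')' matches '('; pop; stack = (empty)
end: stack empty → VALID
Verdict: properly nested → yes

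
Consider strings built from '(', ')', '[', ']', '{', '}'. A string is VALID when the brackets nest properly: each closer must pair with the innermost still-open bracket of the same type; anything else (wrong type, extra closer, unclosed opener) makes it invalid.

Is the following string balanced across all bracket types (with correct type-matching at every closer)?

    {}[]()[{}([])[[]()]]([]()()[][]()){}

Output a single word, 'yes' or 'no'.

pos 0: push '{'; stack = {
pos 1: '}' matches '{'; pop; stack = (empty)
pos 2: push '['; stack = [
pos 3: ']' matches '['; pop; stack = (empty)
pos 4: push '('; stack = (
pos 5: ')' matches '('; pop; stack = (empty)
pos 6: push '['; stack = [
pos 7: push '{'; stack = [{
pos 8: '}' matches '{'; pop; stack = [
pos 9: push '('; stack = [(
pos 10: push '['; stack = [([
pos 11: ']' matches '['; pop; stack = [(
pos 12: ')' matches '('; pop; stack = [
pos 13: push '['; stack = [[
pos 14: push '['; stack = [[[
pos 15: ']' matches '['; pop; stack = [[
pos 16: push '('; stack = [[(
pos 17: ')' matches '('; pop; stack = [[
pos 18: ']' matches '['; pop; stack = [
pos 19: ']' matches '['; pop; stack = (empty)
pos 20: push '('; stack = (
pos 21: push '['; stack = ([
pos 22: ']' matches '['; pop; stack = (
pos 23: push '('; stack = ((
pos 24: ')' matches '('; pop; stack = (
pos 25: push '('; stack = ((
pos 26: ')' matches '('; pop; stack = (
pos 27: push '['; stack = ([
pos 28: ']' matches '['; pop; stack = (
pos 29: push '['; stack = ([
pos 30: ']' matches '['; pop; stack = (
pos 31: push '('; stack = ((
pos 32: ')' matches '('; pop; stack = (
pos 33: ')' matches '('; pop; stack = (empty)
pos 34: push '{'; stack = {
pos 35: '}' matches '{'; pop; stack = (empty)
end: stack empty → VALID
Verdict: properly nested → yes

Answer: yes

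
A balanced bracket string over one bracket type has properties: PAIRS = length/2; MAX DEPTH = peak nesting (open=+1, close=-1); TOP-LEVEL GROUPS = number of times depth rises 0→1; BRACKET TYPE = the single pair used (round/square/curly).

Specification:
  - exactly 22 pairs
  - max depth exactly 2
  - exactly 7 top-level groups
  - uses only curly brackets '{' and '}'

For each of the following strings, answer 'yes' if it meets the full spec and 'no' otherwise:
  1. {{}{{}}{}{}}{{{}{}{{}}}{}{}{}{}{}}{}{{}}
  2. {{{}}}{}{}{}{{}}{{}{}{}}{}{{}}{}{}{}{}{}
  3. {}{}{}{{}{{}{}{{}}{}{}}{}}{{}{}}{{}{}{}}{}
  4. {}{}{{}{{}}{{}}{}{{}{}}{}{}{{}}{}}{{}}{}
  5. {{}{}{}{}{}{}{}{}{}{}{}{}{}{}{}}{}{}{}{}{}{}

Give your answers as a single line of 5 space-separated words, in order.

Answer: no no no no yes

Derivation:
String 1 '{{}{{}}{}{}}{{{}{}{{}}}{}{}{}{}{}}{}{{}}': depth seq [1 2 1 2 3 2 1 2 1 2 1 0 1 2 3 2 3 2 3 4 3 2 1 2 1 2 1 2 1 2 1 2 1 0 1 0 1 2 1 0]
  -> pairs=20 depth=4 groups=4 -> no
String 2 '{{{}}}{}{}{}{{}}{{}{}{}}{}{{}}{}{}{}{}{}': depth seq [1 2 3 2 1 0 1 0 1 0 1 0 1 2 1 0 1 2 1 2 1 2 1 0 1 0 1 2 1 0 1 0 1 0 1 0 1 0 1 0]
  -> pairs=20 depth=3 groups=13 -> no
String 3 '{}{}{}{{}{{}{}{{}}{}{}}{}}{{}{}}{{}{}{}}{}': depth seq [1 0 1 0 1 0 1 2 1 2 3 2 3 2 3 4 3 2 3 2 3 2 1 2 1 0 1 2 1 2 1 0 1 2 1 2 1 2 1 0 1 0]
  -> pairs=21 depth=4 groups=7 -> no
String 4 '{}{}{{}{{}}{{}}{}{{}{}}{}{}{{}}{}}{{}}{}': depth seq [1 0 1 0 1 2 1 2 3 2 1 2 3 2 1 2 1 2 3 2 3 2 1 2 1 2 1 2 3 2 1 2 1 0 1 2 1 0 1 0]
  -> pairs=20 depth=3 groups=5 -> no
String 5 '{{}{}{}{}{}{}{}{}{}{}{}{}{}{}{}}{}{}{}{}{}{}': depth seq [1 2 1 2 1 2 1 2 1 2 1 2 1 2 1 2 1 2 1 2 1 2 1 2 1 2 1 2 1 2 1 0 1 0 1 0 1 0 1 0 1 0 1 0]
  -> pairs=22 depth=2 groups=7 -> yes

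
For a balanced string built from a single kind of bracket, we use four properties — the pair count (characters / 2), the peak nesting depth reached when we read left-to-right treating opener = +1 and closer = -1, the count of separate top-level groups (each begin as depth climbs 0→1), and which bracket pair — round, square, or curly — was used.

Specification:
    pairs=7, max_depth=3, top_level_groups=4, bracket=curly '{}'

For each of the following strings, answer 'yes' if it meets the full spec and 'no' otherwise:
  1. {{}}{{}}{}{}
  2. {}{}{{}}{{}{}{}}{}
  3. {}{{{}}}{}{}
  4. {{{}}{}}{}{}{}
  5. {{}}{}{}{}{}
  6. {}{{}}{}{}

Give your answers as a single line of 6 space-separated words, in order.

String 1 '{{}}{{}}{}{}': depth seq [1 2 1 0 1 2 1 0 1 0 1 0]
  -> pairs=6 depth=2 groups=4 -> no
String 2 '{}{}{{}}{{}{}{}}{}': depth seq [1 0 1 0 1 2 1 0 1 2 1 2 1 2 1 0 1 0]
  -> pairs=9 depth=2 groups=5 -> no
String 3 '{}{{{}}}{}{}': depth seq [1 0 1 2 3 2 1 0 1 0 1 0]
  -> pairs=6 depth=3 groups=4 -> no
String 4 '{{{}}{}}{}{}{}': depth seq [1 2 3 2 1 2 1 0 1 0 1 0 1 0]
  -> pairs=7 depth=3 groups=4 -> yes
String 5 '{{}}{}{}{}{}': depth seq [1 2 1 0 1 0 1 0 1 0 1 0]
  -> pairs=6 depth=2 groups=5 -> no
String 6 '{}{{}}{}{}': depth seq [1 0 1 2 1 0 1 0 1 0]
  -> pairs=5 depth=2 groups=4 -> no

Answer: no no no yes no no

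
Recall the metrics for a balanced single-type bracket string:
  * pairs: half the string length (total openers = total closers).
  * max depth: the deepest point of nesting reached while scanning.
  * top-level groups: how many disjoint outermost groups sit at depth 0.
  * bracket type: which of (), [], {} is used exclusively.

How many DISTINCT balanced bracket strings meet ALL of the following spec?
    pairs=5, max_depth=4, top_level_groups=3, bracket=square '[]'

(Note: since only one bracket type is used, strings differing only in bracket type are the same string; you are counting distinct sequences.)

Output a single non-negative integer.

Answer: 0

Derivation:
Spec: pairs=5 depth=4 groups=3
Count(depth <= 4) = 9
Count(depth <= 3) = 9
Count(depth == 4) = 9 - 9 = 0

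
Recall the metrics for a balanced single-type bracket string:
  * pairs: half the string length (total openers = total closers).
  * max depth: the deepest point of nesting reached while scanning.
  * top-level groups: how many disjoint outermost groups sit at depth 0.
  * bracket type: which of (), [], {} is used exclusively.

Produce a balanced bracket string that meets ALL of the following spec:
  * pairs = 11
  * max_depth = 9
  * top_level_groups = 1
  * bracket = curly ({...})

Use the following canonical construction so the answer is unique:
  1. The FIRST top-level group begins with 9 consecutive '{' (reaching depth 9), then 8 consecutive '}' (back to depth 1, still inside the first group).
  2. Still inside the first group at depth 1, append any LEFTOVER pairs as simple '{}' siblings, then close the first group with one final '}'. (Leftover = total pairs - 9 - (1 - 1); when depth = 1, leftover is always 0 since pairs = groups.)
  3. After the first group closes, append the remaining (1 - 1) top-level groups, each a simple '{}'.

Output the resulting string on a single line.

Answer: {{{{{{{{{}}}}}}}}{}{}}

Derivation:
Spec: pairs=11 depth=9 groups=1
Leftover pairs = 11 - 9 - (1-1) = 2
First group: deep chain of depth 9 + 2 sibling pairs
Remaining 0 groups: simple '{}' each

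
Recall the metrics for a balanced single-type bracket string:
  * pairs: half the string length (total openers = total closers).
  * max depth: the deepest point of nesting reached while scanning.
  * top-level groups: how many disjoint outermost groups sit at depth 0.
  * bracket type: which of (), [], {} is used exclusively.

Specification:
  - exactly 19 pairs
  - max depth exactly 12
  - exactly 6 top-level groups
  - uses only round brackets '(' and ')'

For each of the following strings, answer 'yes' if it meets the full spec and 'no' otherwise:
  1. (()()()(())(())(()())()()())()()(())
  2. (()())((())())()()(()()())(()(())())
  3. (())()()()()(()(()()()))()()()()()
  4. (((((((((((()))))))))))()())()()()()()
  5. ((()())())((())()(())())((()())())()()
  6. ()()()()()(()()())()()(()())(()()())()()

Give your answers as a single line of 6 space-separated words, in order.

String 1 '(()()()(())(())(()())()()())()()(())': depth seq [1 2 1 2 1 2 1 2 3 2 1 2 3 2 1 2 3 2 3 2 1 2 1 2 1 2 1 0 1 0 1 0 1 2 1 0]
  -> pairs=18 depth=3 groups=4 -> no
String 2 '(()())((())())()()(()()())(()(())())': depth seq [1 2 1 2 1 0 1 2 3 2 1 2 1 0 1 0 1 0 1 2 1 2 1 2 1 0 1 2 1 2 3 2 1 2 1 0]
  -> pairs=18 depth=3 groups=6 -> no
String 3 '(())()()()()(()(()()()))()()()()()': depth seq [1 2 1 0 1 0 1 0 1 0 1 0 1 2 1 2 3 2 3 2 3 2 1 0 1 0 1 0 1 0 1 0 1 0]
  -> pairs=17 depth=3 groups=11 -> no
String 4 '(((((((((((()))))))))))()())()()()()()': depth seq [1 2 3 4 5 6 7 8 9 10 11 12 11 10 9 8 7 6 5 4 3 2 1 2 1 2 1 0 1 0 1 0 1 0 1 0 1 0]
  -> pairs=19 depth=12 groups=6 -> yes
String 5 '((()())())((())()(())())((()())())()()': depth seq [1 2 3 2 3 2 1 2 1 0 1 2 3 2 1 2 1 2 3 2 1 2 1 0 1 2 3 2 3 2 1 2 1 0 1 0 1 0]
  -> pairs=19 depth=3 groups=5 -> no
String 6 '()()()()()(()()())()()(()())(()()())()()': depth seq [1 0 1 0 1 0 1 0 1 0 1 2 1 2 1 2 1 0 1 0 1 0 1 2 1 2 1 0 1 2 1 2 1 2 1 0 1 0 1 0]
  -> pairs=20 depth=2 groups=12 -> no

Answer: no no no yes no no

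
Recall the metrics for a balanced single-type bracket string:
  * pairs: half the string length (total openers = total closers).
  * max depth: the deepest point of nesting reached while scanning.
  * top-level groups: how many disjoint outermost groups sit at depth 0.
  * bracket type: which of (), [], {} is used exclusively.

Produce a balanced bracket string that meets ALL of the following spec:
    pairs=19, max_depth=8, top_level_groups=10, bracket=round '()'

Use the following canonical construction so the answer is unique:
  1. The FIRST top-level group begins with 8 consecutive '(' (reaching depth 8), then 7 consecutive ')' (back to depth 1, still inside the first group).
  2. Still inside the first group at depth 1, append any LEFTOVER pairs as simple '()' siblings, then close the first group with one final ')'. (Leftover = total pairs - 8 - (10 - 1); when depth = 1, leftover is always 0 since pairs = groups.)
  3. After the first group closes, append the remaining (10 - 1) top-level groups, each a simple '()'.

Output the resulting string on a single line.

Answer: (((((((()))))))()())()()()()()()()()()

Derivation:
Spec: pairs=19 depth=8 groups=10
Leftover pairs = 19 - 8 - (10-1) = 2
First group: deep chain of depth 8 + 2 sibling pairs
Remaining 9 groups: simple '()' each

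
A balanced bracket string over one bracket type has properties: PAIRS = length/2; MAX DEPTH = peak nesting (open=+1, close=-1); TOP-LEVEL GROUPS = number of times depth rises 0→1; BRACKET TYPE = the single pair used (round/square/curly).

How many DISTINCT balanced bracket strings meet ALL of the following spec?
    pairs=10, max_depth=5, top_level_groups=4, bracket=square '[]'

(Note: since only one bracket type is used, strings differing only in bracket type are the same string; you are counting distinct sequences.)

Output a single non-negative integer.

Spec: pairs=10 depth=5 groups=4
Count(depth <= 5) = 1950
Count(depth <= 4) = 1698
Count(depth == 5) = 1950 - 1698 = 252

Answer: 252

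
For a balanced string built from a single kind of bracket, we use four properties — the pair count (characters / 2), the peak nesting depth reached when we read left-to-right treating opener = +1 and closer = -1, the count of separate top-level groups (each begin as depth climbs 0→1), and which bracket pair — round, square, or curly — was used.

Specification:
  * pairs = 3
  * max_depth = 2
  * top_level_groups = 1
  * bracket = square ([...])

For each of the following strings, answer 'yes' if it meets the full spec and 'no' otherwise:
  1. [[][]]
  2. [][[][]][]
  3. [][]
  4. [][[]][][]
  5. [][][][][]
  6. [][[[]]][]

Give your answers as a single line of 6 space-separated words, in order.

Answer: yes no no no no no

Derivation:
String 1 '[[][]]': depth seq [1 2 1 2 1 0]
  -> pairs=3 depth=2 groups=1 -> yes
String 2 '[][[][]][]': depth seq [1 0 1 2 1 2 1 0 1 0]
  -> pairs=5 depth=2 groups=3 -> no
String 3 '[][]': depth seq [1 0 1 0]
  -> pairs=2 depth=1 groups=2 -> no
String 4 '[][[]][][]': depth seq [1 0 1 2 1 0 1 0 1 0]
  -> pairs=5 depth=2 groups=4 -> no
String 5 '[][][][][]': depth seq [1 0 1 0 1 0 1 0 1 0]
  -> pairs=5 depth=1 groups=5 -> no
String 6 '[][[[]]][]': depth seq [1 0 1 2 3 2 1 0 1 0]
  -> pairs=5 depth=3 groups=3 -> no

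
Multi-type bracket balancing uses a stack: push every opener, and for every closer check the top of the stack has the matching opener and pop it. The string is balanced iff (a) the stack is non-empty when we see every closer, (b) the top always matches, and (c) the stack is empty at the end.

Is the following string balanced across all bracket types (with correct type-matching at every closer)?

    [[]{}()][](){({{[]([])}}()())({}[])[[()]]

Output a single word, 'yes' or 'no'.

Answer: no

Derivation:
pos 0: push '['; stack = [
pos 1: push '['; stack = [[
pos 2: ']' matches '['; pop; stack = [
pos 3: push '{'; stack = [{
pos 4: '}' matches '{'; pop; stack = [
pos 5: push '('; stack = [(
pos 6: ')' matches '('; pop; stack = [
pos 7: ']' matches '['; pop; stack = (empty)
pos 8: push '['; stack = [
pos 9: ']' matches '['; pop; stack = (empty)
pos 10: push '('; stack = (
pos 11: ')' matches '('; pop; stack = (empty)
pos 12: push '{'; stack = {
pos 13: push '('; stack = {(
pos 14: push '{'; stack = {({
pos 15: push '{'; stack = {({{
pos 16: push '['; stack = {({{[
pos 17: ']' matches '['; pop; stack = {({{
pos 18: push '('; stack = {({{(
pos 19: push '['; stack = {({{([
pos 20: ']' matches '['; pop; stack = {({{(
pos 21: ')' matches '('; pop; stack = {({{
pos 22: '}' matches '{'; pop; stack = {({
pos 23: '}' matches '{'; pop; stack = {(
pos 24: push '('; stack = {((
pos 25: ')' matches '('; pop; stack = {(
pos 26: push '('; stack = {((
pos 27: ')' matches '('; pop; stack = {(
pos 28: ')' matches '('; pop; stack = {
pos 29: push '('; stack = {(
pos 30: push '{'; stack = {({
pos 31: '}' matches '{'; pop; stack = {(
pos 32: push '['; stack = {([
pos 33: ']' matches '['; pop; stack = {(
pos 34: ')' matches '('; pop; stack = {
pos 35: push '['; stack = {[
pos 36: push '['; stack = {[[
pos 37: push '('; stack = {[[(
pos 38: ')' matches '('; pop; stack = {[[
pos 39: ']' matches '['; pop; stack = {[
pos 40: ']' matches '['; pop; stack = {
end: stack still non-empty ({) → INVALID
Verdict: unclosed openers at end: { → no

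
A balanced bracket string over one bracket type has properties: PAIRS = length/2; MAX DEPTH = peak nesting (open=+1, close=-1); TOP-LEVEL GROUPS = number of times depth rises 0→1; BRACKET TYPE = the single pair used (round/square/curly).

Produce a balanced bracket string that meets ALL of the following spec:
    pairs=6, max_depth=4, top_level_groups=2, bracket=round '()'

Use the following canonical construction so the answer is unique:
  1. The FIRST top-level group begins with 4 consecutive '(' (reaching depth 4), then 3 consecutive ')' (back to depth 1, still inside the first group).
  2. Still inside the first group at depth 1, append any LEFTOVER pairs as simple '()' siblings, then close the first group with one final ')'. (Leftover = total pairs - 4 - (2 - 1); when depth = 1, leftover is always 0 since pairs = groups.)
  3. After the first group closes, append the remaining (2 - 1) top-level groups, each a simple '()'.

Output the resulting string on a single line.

Answer: (((()))())()

Derivation:
Spec: pairs=6 depth=4 groups=2
Leftover pairs = 6 - 4 - (2-1) = 1
First group: deep chain of depth 4 + 1 sibling pairs
Remaining 1 groups: simple '()' each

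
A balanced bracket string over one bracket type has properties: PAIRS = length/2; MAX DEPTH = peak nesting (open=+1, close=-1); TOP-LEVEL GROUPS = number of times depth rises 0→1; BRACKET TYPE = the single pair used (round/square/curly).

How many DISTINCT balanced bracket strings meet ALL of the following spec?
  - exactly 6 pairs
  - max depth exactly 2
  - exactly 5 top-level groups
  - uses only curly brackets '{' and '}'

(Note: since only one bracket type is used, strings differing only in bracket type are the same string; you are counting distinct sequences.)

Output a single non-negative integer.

Spec: pairs=6 depth=2 groups=5
Count(depth <= 2) = 5
Count(depth <= 1) = 0
Count(depth == 2) = 5 - 0 = 5

Answer: 5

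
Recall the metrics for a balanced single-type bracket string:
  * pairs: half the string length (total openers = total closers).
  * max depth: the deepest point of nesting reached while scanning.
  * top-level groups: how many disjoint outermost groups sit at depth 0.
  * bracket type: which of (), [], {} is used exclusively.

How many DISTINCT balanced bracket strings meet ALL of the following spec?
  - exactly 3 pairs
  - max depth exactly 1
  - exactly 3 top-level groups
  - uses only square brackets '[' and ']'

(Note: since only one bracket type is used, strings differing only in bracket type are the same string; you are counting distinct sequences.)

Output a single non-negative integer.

Answer: 1

Derivation:
Spec: pairs=3 depth=1 groups=3
Count(depth <= 1) = 1
Count(depth <= 0) = 0
Count(depth == 1) = 1 - 0 = 1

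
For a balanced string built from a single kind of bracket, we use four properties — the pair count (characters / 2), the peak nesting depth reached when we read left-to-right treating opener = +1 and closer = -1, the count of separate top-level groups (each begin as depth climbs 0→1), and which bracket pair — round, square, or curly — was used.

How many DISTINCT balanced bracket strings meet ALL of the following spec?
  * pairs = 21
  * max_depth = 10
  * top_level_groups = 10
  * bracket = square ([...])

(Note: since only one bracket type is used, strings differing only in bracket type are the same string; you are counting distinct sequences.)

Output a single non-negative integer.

Answer: 3750

Derivation:
Spec: pairs=21 depth=10 groups=10
Count(depth <= 10) = 40319860
Count(depth <= 9) = 40316110
Count(depth == 10) = 40319860 - 40316110 = 3750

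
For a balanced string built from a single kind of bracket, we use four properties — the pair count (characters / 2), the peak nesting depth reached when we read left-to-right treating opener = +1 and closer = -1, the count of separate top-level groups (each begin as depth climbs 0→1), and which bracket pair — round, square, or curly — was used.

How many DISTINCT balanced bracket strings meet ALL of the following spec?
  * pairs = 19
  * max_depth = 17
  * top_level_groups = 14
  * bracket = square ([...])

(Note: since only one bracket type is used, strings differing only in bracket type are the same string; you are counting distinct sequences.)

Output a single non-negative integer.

Answer: 0

Derivation:
Spec: pairs=19 depth=17 groups=14
Count(depth <= 17) = 24794
Count(depth <= 16) = 24794
Count(depth == 17) = 24794 - 24794 = 0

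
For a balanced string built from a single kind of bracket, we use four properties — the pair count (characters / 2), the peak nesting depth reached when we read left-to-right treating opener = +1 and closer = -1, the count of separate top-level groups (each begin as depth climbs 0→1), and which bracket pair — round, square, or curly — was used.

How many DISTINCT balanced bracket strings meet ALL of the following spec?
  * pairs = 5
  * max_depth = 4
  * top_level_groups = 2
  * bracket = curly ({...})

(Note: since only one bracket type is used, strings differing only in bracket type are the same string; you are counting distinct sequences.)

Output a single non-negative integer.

Spec: pairs=5 depth=4 groups=2
Count(depth <= 4) = 14
Count(depth <= 3) = 12
Count(depth == 4) = 14 - 12 = 2

Answer: 2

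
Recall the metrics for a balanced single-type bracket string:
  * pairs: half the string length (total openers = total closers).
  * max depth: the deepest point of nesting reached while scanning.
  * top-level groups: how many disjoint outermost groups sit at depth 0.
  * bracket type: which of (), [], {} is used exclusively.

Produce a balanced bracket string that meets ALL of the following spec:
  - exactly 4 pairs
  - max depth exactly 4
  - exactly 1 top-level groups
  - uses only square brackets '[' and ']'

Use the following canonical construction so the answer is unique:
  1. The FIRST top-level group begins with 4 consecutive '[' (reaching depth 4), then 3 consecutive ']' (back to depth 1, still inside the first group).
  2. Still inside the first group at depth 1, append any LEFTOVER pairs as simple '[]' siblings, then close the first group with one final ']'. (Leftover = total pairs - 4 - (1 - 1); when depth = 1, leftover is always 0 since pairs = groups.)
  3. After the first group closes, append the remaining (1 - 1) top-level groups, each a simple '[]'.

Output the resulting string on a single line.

Spec: pairs=4 depth=4 groups=1
Leftover pairs = 4 - 4 - (1-1) = 0
First group: deep chain of depth 4 + 0 sibling pairs
Remaining 0 groups: simple '[]' each

Answer: [[[[]]]]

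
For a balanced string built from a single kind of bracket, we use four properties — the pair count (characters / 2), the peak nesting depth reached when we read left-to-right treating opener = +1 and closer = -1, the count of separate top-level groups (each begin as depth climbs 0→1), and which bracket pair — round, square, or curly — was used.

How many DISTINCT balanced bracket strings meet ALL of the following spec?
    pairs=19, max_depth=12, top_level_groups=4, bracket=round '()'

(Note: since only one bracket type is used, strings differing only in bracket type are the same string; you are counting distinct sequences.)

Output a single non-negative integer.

Spec: pairs=19 depth=12 groups=4
Count(depth <= 12) = 218331388
Count(depth <= 11) = 218226976
Count(depth == 12) = 218331388 - 218226976 = 104412

Answer: 104412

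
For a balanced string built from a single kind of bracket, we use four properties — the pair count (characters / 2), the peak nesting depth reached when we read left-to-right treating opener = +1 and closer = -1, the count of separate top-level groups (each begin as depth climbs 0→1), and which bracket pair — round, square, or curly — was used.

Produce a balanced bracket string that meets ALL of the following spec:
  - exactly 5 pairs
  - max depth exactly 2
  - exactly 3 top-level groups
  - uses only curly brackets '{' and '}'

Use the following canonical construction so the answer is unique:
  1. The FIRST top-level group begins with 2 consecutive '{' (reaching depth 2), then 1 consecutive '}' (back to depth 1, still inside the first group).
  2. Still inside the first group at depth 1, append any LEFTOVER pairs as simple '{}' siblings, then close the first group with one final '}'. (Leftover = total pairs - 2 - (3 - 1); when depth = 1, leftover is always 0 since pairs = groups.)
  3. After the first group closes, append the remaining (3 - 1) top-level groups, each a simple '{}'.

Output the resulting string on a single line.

Spec: pairs=5 depth=2 groups=3
Leftover pairs = 5 - 2 - (3-1) = 1
First group: deep chain of depth 2 + 1 sibling pairs
Remaining 2 groups: simple '{}' each

Answer: {{}{}}{}{}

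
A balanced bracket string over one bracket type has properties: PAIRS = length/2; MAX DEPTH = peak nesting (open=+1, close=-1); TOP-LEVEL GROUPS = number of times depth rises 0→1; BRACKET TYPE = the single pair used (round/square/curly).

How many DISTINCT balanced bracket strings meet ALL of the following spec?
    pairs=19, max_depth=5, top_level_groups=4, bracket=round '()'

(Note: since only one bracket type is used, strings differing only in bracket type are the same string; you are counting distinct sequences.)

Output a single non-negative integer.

Spec: pairs=19 depth=5 groups=4
Count(depth <= 5) = 101765484
Count(depth <= 4) = 37440396
Count(depth == 5) = 101765484 - 37440396 = 64325088

Answer: 64325088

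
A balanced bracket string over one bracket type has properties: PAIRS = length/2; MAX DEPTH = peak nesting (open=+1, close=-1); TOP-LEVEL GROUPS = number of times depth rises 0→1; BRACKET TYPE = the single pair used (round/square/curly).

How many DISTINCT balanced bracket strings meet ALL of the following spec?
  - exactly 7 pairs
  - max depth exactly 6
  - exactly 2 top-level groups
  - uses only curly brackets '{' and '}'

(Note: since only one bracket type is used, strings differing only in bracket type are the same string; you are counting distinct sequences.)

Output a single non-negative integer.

Answer: 2

Derivation:
Spec: pairs=7 depth=6 groups=2
Count(depth <= 6) = 132
Count(depth <= 5) = 130
Count(depth == 6) = 132 - 130 = 2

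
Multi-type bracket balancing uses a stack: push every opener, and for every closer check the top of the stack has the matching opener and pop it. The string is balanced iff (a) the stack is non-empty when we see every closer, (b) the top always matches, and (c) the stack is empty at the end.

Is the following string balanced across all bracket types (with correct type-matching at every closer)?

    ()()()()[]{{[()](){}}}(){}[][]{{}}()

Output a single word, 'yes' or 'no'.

pos 0: push '('; stack = (
pos 1: ')' matches '('; pop; stack = (empty)
pos 2: push '('; stack = (
pos 3: ')' matches '('; pop; stack = (empty)
pos 4: push '('; stack = (
pos 5: ')' matches '('; pop; stack = (empty)
pos 6: push '('; stack = (
pos 7: ')' matches '('; pop; stack = (empty)
pos 8: push '['; stack = [
pos 9: ']' matches '['; pop; stack = (empty)
pos 10: push '{'; stack = {
pos 11: push '{'; stack = {{
pos 12: push '['; stack = {{[
pos 13: push '('; stack = {{[(
pos 14: ')' matches '('; pop; stack = {{[
pos 15: ']' matches '['; pop; stack = {{
pos 16: push '('; stack = {{(
pos 17: ')' matches '('; pop; stack = {{
pos 18: push '{'; stack = {{{
pos 19: '}' matches '{'; pop; stack = {{
pos 20: '}' matches '{'; pop; stack = {
pos 21: '}' matches '{'; pop; stack = (empty)
pos 22: push '('; stack = (
pos 23: ')' matches '('; pop; stack = (empty)
pos 24: push '{'; stack = {
pos 25: '}' matches '{'; pop; stack = (empty)
pos 26: push '['; stack = [
pos 27: ']' matches '['; pop; stack = (empty)
pos 28: push '['; stack = [
pos 29: ']' matches '['; pop; stack = (empty)
pos 30: push '{'; stack = {
pos 31: push '{'; stack = {{
pos 32: '}' matches '{'; pop; stack = {
pos 33: '}' matches '{'; pop; stack = (empty)
pos 34: push '('; stack = (
pos 35: ')' matches '('; pop; stack = (empty)
end: stack empty → VALID
Verdict: properly nested → yes

Answer: yes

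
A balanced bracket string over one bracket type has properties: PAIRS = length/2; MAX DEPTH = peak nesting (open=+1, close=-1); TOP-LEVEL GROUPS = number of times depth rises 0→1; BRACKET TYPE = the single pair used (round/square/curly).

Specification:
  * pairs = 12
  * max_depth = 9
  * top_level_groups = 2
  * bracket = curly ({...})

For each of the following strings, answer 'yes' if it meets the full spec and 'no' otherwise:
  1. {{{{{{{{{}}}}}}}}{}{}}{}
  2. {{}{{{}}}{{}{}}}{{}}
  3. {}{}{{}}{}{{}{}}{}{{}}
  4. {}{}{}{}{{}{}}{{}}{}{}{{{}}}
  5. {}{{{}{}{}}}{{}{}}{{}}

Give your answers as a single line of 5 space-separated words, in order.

String 1 '{{{{{{{{{}}}}}}}}{}{}}{}': depth seq [1 2 3 4 5 6 7 8 9 8 7 6 5 4 3 2 1 2 1 2 1 0 1 0]
  -> pairs=12 depth=9 groups=2 -> yes
String 2 '{{}{{{}}}{{}{}}}{{}}': depth seq [1 2 1 2 3 4 3 2 1 2 3 2 3 2 1 0 1 2 1 0]
  -> pairs=10 depth=4 groups=2 -> no
String 3 '{}{}{{}}{}{{}{}}{}{{}}': depth seq [1 0 1 0 1 2 1 0 1 0 1 2 1 2 1 0 1 0 1 2 1 0]
  -> pairs=11 depth=2 groups=7 -> no
String 4 '{}{}{}{}{{}{}}{{}}{}{}{{{}}}': depth seq [1 0 1 0 1 0 1 0 1 2 1 2 1 0 1 2 1 0 1 0 1 0 1 2 3 2 1 0]
  -> pairs=14 depth=3 groups=9 -> no
String 5 '{}{{{}{}{}}}{{}{}}{{}}': depth seq [1 0 1 2 3 2 3 2 3 2 1 0 1 2 1 2 1 0 1 2 1 0]
  -> pairs=11 depth=3 groups=4 -> no

Answer: yes no no no no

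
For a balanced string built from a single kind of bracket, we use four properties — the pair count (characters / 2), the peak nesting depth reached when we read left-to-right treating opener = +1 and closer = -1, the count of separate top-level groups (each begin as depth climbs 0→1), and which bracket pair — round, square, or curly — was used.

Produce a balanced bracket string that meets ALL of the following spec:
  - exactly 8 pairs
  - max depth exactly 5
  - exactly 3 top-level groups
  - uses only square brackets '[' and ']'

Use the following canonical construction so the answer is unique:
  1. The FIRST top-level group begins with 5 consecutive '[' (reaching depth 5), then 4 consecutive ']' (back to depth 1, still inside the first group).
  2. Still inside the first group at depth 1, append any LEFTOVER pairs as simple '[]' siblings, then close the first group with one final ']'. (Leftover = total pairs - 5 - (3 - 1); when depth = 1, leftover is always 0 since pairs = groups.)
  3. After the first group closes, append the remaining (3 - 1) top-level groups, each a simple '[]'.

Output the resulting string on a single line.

Answer: [[[[[]]]][]][][]

Derivation:
Spec: pairs=8 depth=5 groups=3
Leftover pairs = 8 - 5 - (3-1) = 1
First group: deep chain of depth 5 + 1 sibling pairs
Remaining 2 groups: simple '[]' each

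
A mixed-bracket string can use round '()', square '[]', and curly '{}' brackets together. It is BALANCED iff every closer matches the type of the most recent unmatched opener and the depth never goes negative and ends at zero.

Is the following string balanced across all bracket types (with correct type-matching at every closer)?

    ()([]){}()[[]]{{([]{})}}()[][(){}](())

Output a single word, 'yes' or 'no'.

pos 0: push '('; stack = (
pos 1: ')' matches '('; pop; stack = (empty)
pos 2: push '('; stack = (
pos 3: push '['; stack = ([
pos 4: ']' matches '['; pop; stack = (
pos 5: ')' matches '('; pop; stack = (empty)
pos 6: push '{'; stack = {
pos 7: '}' matches '{'; pop; stack = (empty)
pos 8: push '('; stack = (
pos 9: ')' matches '('; pop; stack = (empty)
pos 10: push '['; stack = [
pos 11: push '['; stack = [[
pos 12: ']' matches '['; pop; stack = [
pos 13: ']' matches '['; pop; stack = (empty)
pos 14: push '{'; stack = {
pos 15: push '{'; stack = {{
pos 16: push '('; stack = {{(
pos 17: push '['; stack = {{([
pos 18: ']' matches '['; pop; stack = {{(
pos 19: push '{'; stack = {{({
pos 20: '}' matches '{'; pop; stack = {{(
pos 21: ')' matches '('; pop; stack = {{
pos 22: '}' matches '{'; pop; stack = {
pos 23: '}' matches '{'; pop; stack = (empty)
pos 24: push '('; stack = (
pos 25: ')' matches '('; pop; stack = (empty)
pos 26: push '['; stack = [
pos 27: ']' matches '['; pop; stack = (empty)
pos 28: push '['; stack = [
pos 29: push '('; stack = [(
pos 30: ')' matches '('; pop; stack = [
pos 31: push '{'; stack = [{
pos 32: '}' matches '{'; pop; stack = [
pos 33: ']' matches '['; pop; stack = (empty)
pos 34: push '('; stack = (
pos 35: push '('; stack = ((
pos 36: ')' matches '('; pop; stack = (
pos 37: ')' matches '('; pop; stack = (empty)
end: stack empty → VALID
Verdict: properly nested → yes

Answer: yes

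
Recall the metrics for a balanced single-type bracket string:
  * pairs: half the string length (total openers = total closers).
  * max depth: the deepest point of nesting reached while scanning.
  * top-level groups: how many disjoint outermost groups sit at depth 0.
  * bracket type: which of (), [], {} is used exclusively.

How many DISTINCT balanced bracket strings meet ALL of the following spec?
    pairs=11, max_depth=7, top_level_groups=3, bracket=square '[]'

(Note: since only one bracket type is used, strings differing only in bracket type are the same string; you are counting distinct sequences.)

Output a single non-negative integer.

Answer: 306

Derivation:
Spec: pairs=11 depth=7 groups=3
Count(depth <= 7) = 11886
Count(depth <= 6) = 11580
Count(depth == 7) = 11886 - 11580 = 306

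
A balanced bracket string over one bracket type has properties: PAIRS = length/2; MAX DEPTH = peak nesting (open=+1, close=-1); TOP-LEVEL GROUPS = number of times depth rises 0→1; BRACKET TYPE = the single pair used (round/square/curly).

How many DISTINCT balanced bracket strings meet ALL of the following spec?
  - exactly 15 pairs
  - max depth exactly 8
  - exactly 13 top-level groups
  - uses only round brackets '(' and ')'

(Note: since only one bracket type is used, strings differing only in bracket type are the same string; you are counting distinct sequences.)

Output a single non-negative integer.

Answer: 0

Derivation:
Spec: pairs=15 depth=8 groups=13
Count(depth <= 8) = 104
Count(depth <= 7) = 104
Count(depth == 8) = 104 - 104 = 0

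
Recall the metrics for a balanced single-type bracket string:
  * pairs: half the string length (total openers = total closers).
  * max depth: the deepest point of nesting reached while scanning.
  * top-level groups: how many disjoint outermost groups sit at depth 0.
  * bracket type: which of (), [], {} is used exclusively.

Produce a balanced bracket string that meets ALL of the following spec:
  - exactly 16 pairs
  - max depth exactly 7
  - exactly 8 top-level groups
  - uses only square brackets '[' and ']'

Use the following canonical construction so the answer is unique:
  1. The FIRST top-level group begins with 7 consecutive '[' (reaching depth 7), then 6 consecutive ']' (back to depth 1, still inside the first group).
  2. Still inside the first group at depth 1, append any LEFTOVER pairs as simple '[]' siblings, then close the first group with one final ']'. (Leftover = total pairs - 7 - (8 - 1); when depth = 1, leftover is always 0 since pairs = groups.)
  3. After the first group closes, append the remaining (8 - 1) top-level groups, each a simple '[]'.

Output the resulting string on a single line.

Answer: [[[[[[[]]]]]][][]][][][][][][][]

Derivation:
Spec: pairs=16 depth=7 groups=8
Leftover pairs = 16 - 7 - (8-1) = 2
First group: deep chain of depth 7 + 2 sibling pairs
Remaining 7 groups: simple '[]' each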